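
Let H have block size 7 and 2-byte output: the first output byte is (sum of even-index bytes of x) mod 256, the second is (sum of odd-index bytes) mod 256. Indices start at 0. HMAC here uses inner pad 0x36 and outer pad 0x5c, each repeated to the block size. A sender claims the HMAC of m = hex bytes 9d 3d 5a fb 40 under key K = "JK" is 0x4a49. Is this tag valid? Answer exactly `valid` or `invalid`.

Key "JK" = 4a 4b is 2 bytes ≤ B = 7; zero-pad to 7 bytes: K' = 4a 4b 00 00 00 00 00.
K' ⊕ ipad = 7c 7d 36 36 36 36 36; K' ⊕ opad = 16 17 5c 5c 5c 5c 5c.
Inner hash: even-index sum = 598 mod 256 = 86; odd-index sum = 544 mod 256 = 32 → 56 20.
Outer hash (recomputed tag): even-index sum = 330 mod 256 = 74; odd-index sum = 293 mod 256 = 37 → 4a 25.
Recomputed tag = 4a25; claimed = 4a49 → mismatch.

invalid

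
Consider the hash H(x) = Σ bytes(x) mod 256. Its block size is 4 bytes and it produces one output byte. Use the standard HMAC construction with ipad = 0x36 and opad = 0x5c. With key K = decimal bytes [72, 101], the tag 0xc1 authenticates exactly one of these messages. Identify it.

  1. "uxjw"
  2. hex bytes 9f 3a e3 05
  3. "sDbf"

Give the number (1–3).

Key decimal bytes [72, 101] = 48 65 is 2 bytes ≤ B = 4; zero-pad to 4 bytes: K' = 48 65 00 00.
K' ⊕ ipad = 7e 53 36 36; K' ⊕ opad = 14 39 5c 5c.
m1: inner = H(7e 53 36 36 75 78 6a 77) = 0b; tag = H(14 39 5c 5c 0b) = 10
m2: inner = H(7e 53 36 36 9f 3a e3 05) = fe; tag = H(14 39 5c 5c fe) = 03
m3: inner = H(7e 53 36 36 73 44 62 66) = bc; tag = H(14 39 5c 5c bc) = c1 ← matches

3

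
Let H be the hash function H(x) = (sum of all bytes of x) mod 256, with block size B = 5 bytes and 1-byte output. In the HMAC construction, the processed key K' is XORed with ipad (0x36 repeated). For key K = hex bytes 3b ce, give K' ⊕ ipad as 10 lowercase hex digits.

0df8363636

Key hex bytes 3b ce is 2 bytes ≤ B = 5; zero-pad to 5 bytes: K' = 3b ce 00 00 00.
XOR each byte with 0x36: 3b⊕36=0d, ce⊕36=f8, 00⊕36=36, 00⊕36=36, 00⊕36=36.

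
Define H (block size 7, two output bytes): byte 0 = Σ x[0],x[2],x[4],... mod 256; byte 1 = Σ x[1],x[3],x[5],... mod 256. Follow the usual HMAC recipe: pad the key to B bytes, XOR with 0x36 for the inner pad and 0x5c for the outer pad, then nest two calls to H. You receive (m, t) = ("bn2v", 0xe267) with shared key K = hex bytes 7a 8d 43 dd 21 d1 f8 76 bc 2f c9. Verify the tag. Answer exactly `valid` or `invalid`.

invalid

Key hex bytes 7a 8d 43 dd 21 d1 f8 76 bc 2f c9 is 11 bytes > B = 7, so hash it first: H(key) = 5b e0, then zero-pad to 7 bytes: K' = 5b e0 00 00 00 00 00.
K' ⊕ ipad = 6d d6 36 36 36 36 36; K' ⊕ opad = 07 bc 5c 5c 5c 5c 5c.
Inner hash: even-index sum = 499 mod 256 = 243; odd-index sum = 470 mod 256 = 214 → f3 d6.
Outer hash (recomputed tag): even-index sum = 497 mod 256 = 241; odd-index sum = 615 mod 256 = 103 → f1 67.
Recomputed tag = f167; claimed = e267 → mismatch.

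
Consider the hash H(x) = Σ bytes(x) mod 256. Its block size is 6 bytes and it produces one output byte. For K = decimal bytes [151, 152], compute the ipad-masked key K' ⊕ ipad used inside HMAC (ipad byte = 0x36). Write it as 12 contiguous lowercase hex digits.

Key decimal bytes [151, 152] = 97 98 is 2 bytes ≤ B = 6; zero-pad to 6 bytes: K' = 97 98 00 00 00 00.
XOR each byte with 0x36: 97⊕36=a1, 98⊕36=ae, 00⊕36=36, 00⊕36=36, 00⊕36=36, 00⊕36=36.

a1ae36363636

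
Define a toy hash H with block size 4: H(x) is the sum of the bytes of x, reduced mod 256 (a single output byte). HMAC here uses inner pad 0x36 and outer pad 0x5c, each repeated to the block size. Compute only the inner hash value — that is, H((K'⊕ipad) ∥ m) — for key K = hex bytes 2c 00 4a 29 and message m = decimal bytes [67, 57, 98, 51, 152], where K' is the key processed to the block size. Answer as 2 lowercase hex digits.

Key hex bytes 2c 00 4a 29 is exactly B = 4 bytes: K' = 2c 00 4a 29.
K' ⊕ ipad = 1a 36 7c 1f.
Inner input = 1a 36 7c 1f ∥ 43 39 62 33 98.
Inner hash: sum = 26+54+124+31+67+57+98+51+152 = 660; mod 256 = 148 → 94.

94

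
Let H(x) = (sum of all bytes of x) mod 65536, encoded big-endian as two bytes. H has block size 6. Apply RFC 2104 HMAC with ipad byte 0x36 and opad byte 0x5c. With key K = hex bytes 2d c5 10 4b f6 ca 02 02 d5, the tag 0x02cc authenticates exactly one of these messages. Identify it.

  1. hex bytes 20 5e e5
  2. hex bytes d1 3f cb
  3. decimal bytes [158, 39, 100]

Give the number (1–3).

Key hex bytes 2d c5 10 4b f6 ca 02 02 d5 is 9 bytes > B = 6, so hash it first: H(key) = 03 e6, then zero-pad to 6 bytes: K' = 03 e6 00 00 00 00.
K' ⊕ ipad = 35 d0 36 36 36 36; K' ⊕ opad = 5f ba 5c 5c 5c 5c.
m1: inner = H(35 d0 36 36 36 36 20 5e e5) = 03 40; tag = H(5f ba 5c 5c 5c 5c 03 40) = 02cc ← matches
m2: inner = H(35 d0 36 36 36 36 d1 3f cb) = 03 b8; tag = H(5f ba 5c 5c 5c 5c 03 b8) = 0344
m3: inner = H(35 d0 36 36 36 36 9e 27 64) = 03 06; tag = H(5f ba 5c 5c 5c 5c 03 06) = 0292

1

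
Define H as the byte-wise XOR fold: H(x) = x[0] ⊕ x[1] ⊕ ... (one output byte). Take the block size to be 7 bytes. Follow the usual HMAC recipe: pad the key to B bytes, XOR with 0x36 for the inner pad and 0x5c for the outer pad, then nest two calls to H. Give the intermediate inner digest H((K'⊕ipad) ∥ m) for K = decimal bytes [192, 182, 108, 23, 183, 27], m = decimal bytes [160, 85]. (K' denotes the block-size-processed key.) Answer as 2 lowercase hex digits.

Key decimal bytes [192, 182, 108, 23, 183, 27] = c0 b6 6c 17 b7 1b is 6 bytes ≤ B = 7; zero-pad to 7 bytes: K' = c0 b6 6c 17 b7 1b 00.
K' ⊕ ipad = f6 80 5a 21 81 2d 36.
Inner input = f6 80 5a 21 81 2d 36 ∥ a0 55.
Inner hash: XOR f6⊕80⊕5a⊕21⊕81⊕2d⊕36⊕a0⊕55 = 62.

62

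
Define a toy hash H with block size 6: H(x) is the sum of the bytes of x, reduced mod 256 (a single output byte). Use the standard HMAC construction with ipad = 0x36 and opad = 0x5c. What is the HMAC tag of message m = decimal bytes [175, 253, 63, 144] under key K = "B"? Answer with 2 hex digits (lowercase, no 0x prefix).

Key "B" = 42 is 1 byte ≤ B = 6; zero-pad to 6 bytes: K' = 42 00 00 00 00 00.
K' ⊕ ipad = 74 36 36 36 36 36.  K' ⊕ opad = 1e 5c 5c 5c 5c 5c.
Inner input = (K'⊕ipad) ∥ m = 74 36 36 36 36 36 ∥ af fd 3f 90.
Inner hash: sum = 116+54+54+54+54+54+175+253+63+144 = 1021; mod 256 = 253 → fd.
Outer input = (K'⊕opad) ∥ inner = 1e 5c 5c 5c 5c 5c ∥ fd.
Outer hash (tag): sum = 30+92+92+92+92+92+253 = 743; mod 256 = 231 → e7.

e7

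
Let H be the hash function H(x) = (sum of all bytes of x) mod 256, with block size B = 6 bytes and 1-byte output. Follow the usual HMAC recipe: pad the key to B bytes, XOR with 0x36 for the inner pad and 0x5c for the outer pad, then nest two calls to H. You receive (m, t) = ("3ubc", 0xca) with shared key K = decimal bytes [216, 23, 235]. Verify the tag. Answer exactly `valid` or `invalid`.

Key decimal bytes [216, 23, 235] = d8 17 eb is 3 bytes ≤ B = 6; zero-pad to 6 bytes: K' = d8 17 eb 00 00 00.
K' ⊕ ipad = ee 21 dd 36 36 36; K' ⊕ opad = 84 4b b7 5c 5c 5c.
Inner hash: sum = 238+33+221+54+54+54+51+117+98+99 = 1019; mod 256 = 251 → fb.
Outer hash (recomputed tag): sum = 132+75+183+92+92+92+251 = 917; mod 256 = 149 → 95.
Recomputed tag = 95; claimed = ca → mismatch.

invalid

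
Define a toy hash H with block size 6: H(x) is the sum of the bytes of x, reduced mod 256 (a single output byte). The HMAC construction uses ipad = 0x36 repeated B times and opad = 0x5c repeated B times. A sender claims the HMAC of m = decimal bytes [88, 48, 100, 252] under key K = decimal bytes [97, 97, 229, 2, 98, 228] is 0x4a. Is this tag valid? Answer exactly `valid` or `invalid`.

valid

Key decimal bytes [97, 97, 229, 2, 98, 228] = 61 61 e5 02 62 e4 is exactly B = 6 bytes: K' = 61 61 e5 02 62 e4.
K' ⊕ ipad = 57 57 d3 34 54 d2; K' ⊕ opad = 3d 3d b9 5e 3e b8.
Inner hash: sum = 87+87+211+52+84+210+88+48+100+252 = 1219; mod 256 = 195 → c3.
Outer hash (recomputed tag): sum = 61+61+185+94+62+184+195 = 842; mod 256 = 74 → 4a.
Recomputed tag = 4a; claimed = 4a → match.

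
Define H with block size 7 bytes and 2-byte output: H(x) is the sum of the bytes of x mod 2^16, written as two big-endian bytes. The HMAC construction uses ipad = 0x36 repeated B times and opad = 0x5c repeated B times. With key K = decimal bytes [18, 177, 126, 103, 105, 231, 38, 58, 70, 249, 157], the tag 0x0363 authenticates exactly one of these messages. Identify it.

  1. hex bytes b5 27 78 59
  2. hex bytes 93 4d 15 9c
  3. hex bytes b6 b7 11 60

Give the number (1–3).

2

Key decimal bytes [18, 177, 126, 103, 105, 231, 38, 58, 70, 249, 157] = 12 b1 7e 67 69 e7 26 3a 46 f9 9d is 11 bytes > B = 7, so hash it first: H(key) = 05 34, then zero-pad to 7 bytes: K' = 05 34 00 00 00 00 00.
K' ⊕ ipad = 33 02 36 36 36 36 36; K' ⊕ opad = 59 68 5c 5c 5c 5c 5c.
m1: inner = H(33 02 36 36 36 36 36 b5 27 78 59) = 02 f0; tag = H(59 68 5c 5c 5c 5c 5c 02 f0) = 037f
m2: inner = H(33 02 36 36 36 36 36 93 4d 15 9c) = 02 d4; tag = H(59 68 5c 5c 5c 5c 5c 02 d4) = 0363 ← matches
m3: inner = H(33 02 36 36 36 36 36 b6 b7 11 60) = 03 21; tag = H(59 68 5c 5c 5c 5c 5c 03 21) = 02b1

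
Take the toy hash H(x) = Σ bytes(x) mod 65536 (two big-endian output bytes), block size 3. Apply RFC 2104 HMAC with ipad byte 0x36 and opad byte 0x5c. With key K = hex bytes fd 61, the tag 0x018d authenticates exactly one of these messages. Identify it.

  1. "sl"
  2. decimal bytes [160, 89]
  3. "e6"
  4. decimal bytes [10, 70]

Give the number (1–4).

Key hex bytes fd 61 is 2 bytes ≤ B = 3; zero-pad to 3 bytes: K' = fd 61 00.
K' ⊕ ipad = cb 57 36; K' ⊕ opad = a1 3d 5c.
m1: inner = H(cb 57 36 73 6c) = 02 37; tag = H(a1 3d 5c 02 37) = 0173
m2: inner = H(cb 57 36 a0 59) = 02 51; tag = H(a1 3d 5c 02 51) = 018d ← matches
m3: inner = H(cb 57 36 65 36) = 01 f3; tag = H(a1 3d 5c 01 f3) = 022e
m4: inner = H(cb 57 36 0a 46) = 01 a8; tag = H(a1 3d 5c 01 a8) = 01e3

2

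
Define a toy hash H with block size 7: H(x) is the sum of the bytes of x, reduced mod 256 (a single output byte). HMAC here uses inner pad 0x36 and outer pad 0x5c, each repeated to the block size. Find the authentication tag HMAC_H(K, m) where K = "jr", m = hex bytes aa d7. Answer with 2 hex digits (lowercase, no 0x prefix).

5f

Key "jr" = 6a 72 is 2 bytes ≤ B = 7; zero-pad to 7 bytes: K' = 6a 72 00 00 00 00 00.
K' ⊕ ipad = 5c 44 36 36 36 36 36.  K' ⊕ opad = 36 2e 5c 5c 5c 5c 5c.
Inner input = (K'⊕ipad) ∥ m = 5c 44 36 36 36 36 36 ∥ aa d7.
Inner hash: sum = 92+68+54+54+54+54+54+170+215 = 815; mod 256 = 47 → 2f.
Outer input = (K'⊕opad) ∥ inner = 36 2e 5c 5c 5c 5c 5c ∥ 2f.
Outer hash (tag): sum = 54+46+92+92+92+92+92+47 = 607; mod 256 = 95 → 5f.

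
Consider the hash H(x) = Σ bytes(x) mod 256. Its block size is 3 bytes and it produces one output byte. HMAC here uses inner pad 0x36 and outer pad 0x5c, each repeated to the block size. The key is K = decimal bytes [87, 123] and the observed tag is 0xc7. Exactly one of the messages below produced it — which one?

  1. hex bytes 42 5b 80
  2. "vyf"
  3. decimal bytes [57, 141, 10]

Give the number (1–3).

2

Key decimal bytes [87, 123] = 57 7b is 2 bytes ≤ B = 3; zero-pad to 3 bytes: K' = 57 7b 00.
K' ⊕ ipad = 61 4d 36; K' ⊕ opad = 0b 27 5c.
m1: inner = H(61 4d 36 42 5b 80) = 01; tag = H(0b 27 5c 01) = 8f
m2: inner = H(61 4d 36 76 79 66) = 39; tag = H(0b 27 5c 39) = c7 ← matches
m3: inner = H(61 4d 36 39 8d 0a) = b4; tag = H(0b 27 5c b4) = 42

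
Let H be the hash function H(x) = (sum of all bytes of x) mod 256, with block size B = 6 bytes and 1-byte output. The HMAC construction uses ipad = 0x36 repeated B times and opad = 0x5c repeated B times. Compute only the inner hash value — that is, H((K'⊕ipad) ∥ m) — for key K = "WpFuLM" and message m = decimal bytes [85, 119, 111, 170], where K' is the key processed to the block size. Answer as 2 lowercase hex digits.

34

Key "WpFuLM" = 57 70 46 75 4c 4d is exactly B = 6 bytes: K' = 57 70 46 75 4c 4d.
K' ⊕ ipad = 61 46 70 43 7a 7b.
Inner input = 61 46 70 43 7a 7b ∥ 55 77 6f aa.
Inner hash: sum = 97+70+112+67+122+123+85+119+111+170 = 1076; mod 256 = 52 → 34.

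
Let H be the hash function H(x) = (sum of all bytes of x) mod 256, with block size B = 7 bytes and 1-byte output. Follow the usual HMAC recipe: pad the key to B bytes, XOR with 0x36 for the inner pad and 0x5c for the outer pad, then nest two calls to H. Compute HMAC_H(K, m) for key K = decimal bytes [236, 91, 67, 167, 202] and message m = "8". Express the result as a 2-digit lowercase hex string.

Key decimal bytes [236, 91, 67, 167, 202] = ec 5b 43 a7 ca is 5 bytes ≤ B = 7; zero-pad to 7 bytes: K' = ec 5b 43 a7 ca 00 00.
K' ⊕ ipad = da 6d 75 91 fc 36 36.  K' ⊕ opad = b0 07 1f fb 96 5c 5c.
Inner input = (K'⊕ipad) ∥ m = da 6d 75 91 fc 36 36 ∥ 38.
Inner hash: sum = 218+109+117+145+252+54+54+56 = 1005; mod 256 = 237 → ed.
Outer input = (K'⊕opad) ∥ inner = b0 07 1f fb 96 5c 5c ∥ ed.
Outer hash (tag): sum = 176+7+31+251+150+92+92+237 = 1036; mod 256 = 12 → 0c.

0c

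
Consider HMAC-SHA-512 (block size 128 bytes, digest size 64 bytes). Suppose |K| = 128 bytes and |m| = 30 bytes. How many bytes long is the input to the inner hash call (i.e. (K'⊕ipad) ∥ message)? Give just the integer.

158

Key is 128 ≤ 128 bytes, zero-padded: |K'| = 128.
Inner input = (K'⊕ipad) ∥ m → 128 + 30 = 158 bytes.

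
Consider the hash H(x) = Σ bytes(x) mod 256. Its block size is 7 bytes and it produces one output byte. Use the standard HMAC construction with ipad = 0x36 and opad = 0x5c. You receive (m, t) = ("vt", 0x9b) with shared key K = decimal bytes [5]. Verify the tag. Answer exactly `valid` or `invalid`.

invalid

Key decimal bytes [5] = 05 is 1 byte ≤ B = 7; zero-pad to 7 bytes: K' = 05 00 00 00 00 00 00.
K' ⊕ ipad = 33 36 36 36 36 36 36; K' ⊕ opad = 59 5c 5c 5c 5c 5c 5c.
Inner hash: sum = 51+54+54+54+54+54+54+118+116 = 609; mod 256 = 97 → 61.
Outer hash (recomputed tag): sum = 89+92+92+92+92+92+92+97 = 738; mod 256 = 226 → e2.
Recomputed tag = e2; claimed = 9b → mismatch.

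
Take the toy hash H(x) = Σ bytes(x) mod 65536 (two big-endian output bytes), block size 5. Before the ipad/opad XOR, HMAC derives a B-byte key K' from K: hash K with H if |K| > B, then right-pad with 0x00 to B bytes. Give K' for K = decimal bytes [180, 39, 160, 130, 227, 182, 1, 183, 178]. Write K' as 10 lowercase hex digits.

0500000000

|K| = 9 > B = 5, so first hash the key.
H(K): sum = 180+39+160+130+227+182+1+183+178 = 1280 → 05 00.
Zero-pad H(K) = 05 00 to 5 bytes: K' = 05 00 00 00 00.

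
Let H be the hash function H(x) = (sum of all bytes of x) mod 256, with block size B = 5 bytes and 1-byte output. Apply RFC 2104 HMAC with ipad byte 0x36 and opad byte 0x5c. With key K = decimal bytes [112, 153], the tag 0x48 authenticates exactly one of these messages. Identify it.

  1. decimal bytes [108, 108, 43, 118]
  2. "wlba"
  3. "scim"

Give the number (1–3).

Key decimal bytes [112, 153] = 70 99 is 2 bytes ≤ B = 5; zero-pad to 5 bytes: K' = 70 99 00 00 00.
K' ⊕ ipad = 46 af 36 36 36; K' ⊕ opad = 2c c5 5c 5c 5c.
m1: inner = H(46 af 36 36 36 6c 6c 2b 76) = 10; tag = H(2c c5 5c 5c 5c 10) = 15
m2: inner = H(46 af 36 36 36 77 6c 62 61) = 3d; tag = H(2c c5 5c 5c 5c 3d) = 42
m3: inner = H(46 af 36 36 36 73 63 69 6d) = 43; tag = H(2c c5 5c 5c 5c 43) = 48 ← matches

3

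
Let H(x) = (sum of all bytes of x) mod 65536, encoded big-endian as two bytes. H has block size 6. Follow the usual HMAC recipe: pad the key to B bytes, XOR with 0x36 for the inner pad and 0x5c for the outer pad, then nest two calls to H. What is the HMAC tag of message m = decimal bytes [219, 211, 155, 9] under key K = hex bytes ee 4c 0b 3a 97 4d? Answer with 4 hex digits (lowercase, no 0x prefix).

Key hex bytes ee 4c 0b 3a 97 4d is exactly B = 6 bytes: K' = ee 4c 0b 3a 97 4d.
K' ⊕ ipad = d8 7a 3d 0c a1 7b.  K' ⊕ opad = b2 10 57 66 cb 11.
Inner input = (K'⊕ipad) ∥ m = d8 7a 3d 0c a1 7b ∥ db d3 9b 09.
Inner hash: sum = 216+122+61+12+161+123+219+211+155+9 = 1289 → 05 09.
Outer input = (K'⊕opad) ∥ inner = b2 10 57 66 cb 11 ∥ 05 09.
Outer hash (tag): sum = 178+16+87+102+203+17+5+9 = 617 → 02 69.

0269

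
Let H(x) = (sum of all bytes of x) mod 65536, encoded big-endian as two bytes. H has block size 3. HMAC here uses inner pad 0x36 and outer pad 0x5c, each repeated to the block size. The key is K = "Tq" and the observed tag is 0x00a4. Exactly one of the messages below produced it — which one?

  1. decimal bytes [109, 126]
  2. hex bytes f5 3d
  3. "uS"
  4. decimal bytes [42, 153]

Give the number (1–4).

Key "Tq" = 54 71 is 2 bytes ≤ B = 3; zero-pad to 3 bytes: K' = 54 71 00.
K' ⊕ ipad = 62 47 36; K' ⊕ opad = 08 2d 5c.
m1: inner = H(62 47 36 6d 7e) = 01 ca; tag = H(08 2d 5c 01 ca) = 015c
m2: inner = H(62 47 36 f5 3d) = 02 11; tag = H(08 2d 5c 02 11) = 00a4 ← matches
m3: inner = H(62 47 36 75 53) = 01 a7; tag = H(08 2d 5c 01 a7) = 0139
m4: inner = H(62 47 36 2a 99) = 01 a2; tag = H(08 2d 5c 01 a2) = 0134

2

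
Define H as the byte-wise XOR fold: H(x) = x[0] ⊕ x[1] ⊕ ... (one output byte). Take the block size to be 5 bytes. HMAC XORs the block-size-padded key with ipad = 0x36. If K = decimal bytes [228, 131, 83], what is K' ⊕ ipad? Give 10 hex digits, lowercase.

d2b5653636

Key decimal bytes [228, 131, 83] = e4 83 53 is 3 bytes ≤ B = 5; zero-pad to 5 bytes: K' = e4 83 53 00 00.
XOR each byte with 0x36: e4⊕36=d2, 83⊕36=b5, 53⊕36=65, 00⊕36=36, 00⊕36=36.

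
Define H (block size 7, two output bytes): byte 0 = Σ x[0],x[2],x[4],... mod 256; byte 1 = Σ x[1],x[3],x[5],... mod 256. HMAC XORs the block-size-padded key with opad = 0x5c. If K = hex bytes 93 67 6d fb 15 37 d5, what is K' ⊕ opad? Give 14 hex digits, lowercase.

cf3b31a7496b89

Key hex bytes 93 67 6d fb 15 37 d5 is exactly B = 7 bytes: K' = 93 67 6d fb 15 37 d5.
XOR each byte with 0x5c: 93⊕5c=cf, 67⊕5c=3b, 6d⊕5c=31, fb⊕5c=a7, 15⊕5c=49, 37⊕5c=6b, d5⊕5c=89.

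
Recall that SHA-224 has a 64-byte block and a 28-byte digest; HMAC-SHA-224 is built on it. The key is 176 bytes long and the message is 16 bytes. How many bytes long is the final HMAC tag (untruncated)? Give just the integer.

28

The tag is one SHA-224 digest: 28 bytes.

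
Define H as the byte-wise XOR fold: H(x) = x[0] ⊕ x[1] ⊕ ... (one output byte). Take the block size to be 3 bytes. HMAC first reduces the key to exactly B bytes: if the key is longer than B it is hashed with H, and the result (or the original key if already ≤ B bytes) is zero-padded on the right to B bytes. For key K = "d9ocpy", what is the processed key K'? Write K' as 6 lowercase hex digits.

580000

|K| = 6 > B = 3, so first hash the key.
H(K): XOR 64⊕39⊕6f⊕63⊕70⊕79 = 58.
Zero-pad H(K) = 58 to 3 bytes: K' = 58 00 00.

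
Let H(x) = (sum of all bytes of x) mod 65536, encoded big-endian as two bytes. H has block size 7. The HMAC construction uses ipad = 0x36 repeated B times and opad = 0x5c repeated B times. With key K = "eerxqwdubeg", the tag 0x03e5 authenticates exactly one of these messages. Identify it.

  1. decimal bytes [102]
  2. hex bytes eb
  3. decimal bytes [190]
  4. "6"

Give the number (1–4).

Key "eerxqwdubeg" = 65 65 72 78 71 77 64 75 62 65 67 is 11 bytes > B = 7, so hash it first: H(key) = 04 a3, then zero-pad to 7 bytes: K' = 04 a3 00 00 00 00 00.
K' ⊕ ipad = 32 95 36 36 36 36 36; K' ⊕ opad = 58 ff 5c 5c 5c 5c 5c.
m1: inner = H(32 95 36 36 36 36 36 66) = 02 3b; tag = H(58 ff 5c 5c 5c 5c 5c 02 3b) = 0360
m2: inner = H(32 95 36 36 36 36 36 eb) = 02 c0; tag = H(58 ff 5c 5c 5c 5c 5c 02 c0) = 03e5 ← matches
m3: inner = H(32 95 36 36 36 36 36 be) = 02 93; tag = H(58 ff 5c 5c 5c 5c 5c 02 93) = 03b8
m4: inner = H(32 95 36 36 36 36 36 36) = 02 0b; tag = H(58 ff 5c 5c 5c 5c 5c 02 0b) = 0330

2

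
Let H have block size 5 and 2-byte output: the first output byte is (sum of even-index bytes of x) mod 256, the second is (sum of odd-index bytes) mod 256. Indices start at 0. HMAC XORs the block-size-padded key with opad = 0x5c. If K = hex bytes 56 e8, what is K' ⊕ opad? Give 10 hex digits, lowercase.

0ab45c5c5c

Key hex bytes 56 e8 is 2 bytes ≤ B = 5; zero-pad to 5 bytes: K' = 56 e8 00 00 00.
XOR each byte with 0x5c: 56⊕5c=0a, e8⊕5c=b4, 00⊕5c=5c, 00⊕5c=5c, 00⊕5c=5c.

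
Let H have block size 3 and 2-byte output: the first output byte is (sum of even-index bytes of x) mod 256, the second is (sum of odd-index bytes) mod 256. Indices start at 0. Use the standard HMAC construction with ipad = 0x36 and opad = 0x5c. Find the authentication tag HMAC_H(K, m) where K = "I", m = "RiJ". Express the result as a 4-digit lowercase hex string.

437a

Key "I" = 49 is 1 byte ≤ B = 3; zero-pad to 3 bytes: K' = 49 00 00.
K' ⊕ ipad = 7f 36 36.  K' ⊕ opad = 15 5c 5c.
Inner input = (K'⊕ipad) ∥ m = 7f 36 36 ∥ 52 69 4a.
Inner hash: even-index sum = 286 mod 256 = 30; odd-index sum = 210 mod 256 = 210 → 1e d2.
Outer input = (K'⊕opad) ∥ inner = 15 5c 5c ∥ 1e d2.
Outer hash (tag): even-index sum = 323 mod 256 = 67; odd-index sum = 122 mod 256 = 122 → 43 7a.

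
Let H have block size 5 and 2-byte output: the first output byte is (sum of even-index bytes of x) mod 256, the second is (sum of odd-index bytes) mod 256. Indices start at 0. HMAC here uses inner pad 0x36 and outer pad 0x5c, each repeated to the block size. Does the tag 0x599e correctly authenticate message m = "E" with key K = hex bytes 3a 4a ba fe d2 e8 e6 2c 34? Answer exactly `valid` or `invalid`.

valid

Key hex bytes 3a 4a ba fe d2 e8 e6 2c 34 is 9 bytes > B = 5, so hash it first: H(key) = e0 5c, then zero-pad to 5 bytes: K' = e0 5c 00 00 00.
K' ⊕ ipad = d6 6a 36 36 36; K' ⊕ opad = bc 00 5c 5c 5c.
Inner hash: even-index sum = 322 mod 256 = 66; odd-index sum = 229 mod 256 = 229 → 42 e5.
Outer hash (recomputed tag): even-index sum = 601 mod 256 = 89; odd-index sum = 158 mod 256 = 158 → 59 9e.
Recomputed tag = 599e; claimed = 599e → match.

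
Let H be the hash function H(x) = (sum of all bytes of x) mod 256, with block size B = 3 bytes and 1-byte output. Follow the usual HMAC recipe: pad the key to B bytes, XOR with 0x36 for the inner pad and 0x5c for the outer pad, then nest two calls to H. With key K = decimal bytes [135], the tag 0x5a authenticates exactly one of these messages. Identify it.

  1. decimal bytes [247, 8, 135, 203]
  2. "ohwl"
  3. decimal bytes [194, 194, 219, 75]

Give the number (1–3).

Key decimal bytes [135] = 87 is 1 byte ≤ B = 3; zero-pad to 3 bytes: K' = 87 00 00.
K' ⊕ ipad = b1 36 36; K' ⊕ opad = db 5c 5c.
m1: inner = H(b1 36 36 f7 08 87 cb) = 6e; tag = H(db 5c 5c 6e) = 01
m2: inner = H(b1 36 36 6f 68 77 6c) = d7; tag = H(db 5c 5c d7) = 6a
m3: inner = H(b1 36 36 c2 c2 db 4b) = c7; tag = H(db 5c 5c c7) = 5a ← matches

3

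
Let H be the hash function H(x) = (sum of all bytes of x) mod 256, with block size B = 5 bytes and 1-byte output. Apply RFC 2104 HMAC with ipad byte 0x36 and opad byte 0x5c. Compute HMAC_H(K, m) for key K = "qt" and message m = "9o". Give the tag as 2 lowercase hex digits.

3c

Key "qt" = 71 74 is 2 bytes ≤ B = 5; zero-pad to 5 bytes: K' = 71 74 00 00 00.
K' ⊕ ipad = 47 42 36 36 36.  K' ⊕ opad = 2d 28 5c 5c 5c.
Inner input = (K'⊕ipad) ∥ m = 47 42 36 36 36 ∥ 39 6f.
Inner hash: sum = 71+66+54+54+54+57+111 = 467; mod 256 = 211 → d3.
Outer input = (K'⊕opad) ∥ inner = 2d 28 5c 5c 5c ∥ d3.
Outer hash (tag): sum = 45+40+92+92+92+211 = 572; mod 256 = 60 → 3c.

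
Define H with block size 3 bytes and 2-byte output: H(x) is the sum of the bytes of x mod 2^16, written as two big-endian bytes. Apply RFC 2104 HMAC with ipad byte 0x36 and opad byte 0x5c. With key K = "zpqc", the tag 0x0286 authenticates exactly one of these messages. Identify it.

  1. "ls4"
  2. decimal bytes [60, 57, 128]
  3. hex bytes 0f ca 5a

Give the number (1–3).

2

Key "zpqc" = 7a 70 71 63 is 4 bytes > B = 3, so hash it first: H(key) = 01 be, then zero-pad to 3 bytes: K' = 01 be 00.
K' ⊕ ipad = 37 88 36; K' ⊕ opad = 5d e2 5c.
m1: inner = H(37 88 36 6c 73 34) = 02 08; tag = H(5d e2 5c 02 08) = 01a5
m2: inner = H(37 88 36 3c 39 80) = 01 ea; tag = H(5d e2 5c 01 ea) = 0286 ← matches
m3: inner = H(37 88 36 0f ca 5a) = 02 28; tag = H(5d e2 5c 02 28) = 01c5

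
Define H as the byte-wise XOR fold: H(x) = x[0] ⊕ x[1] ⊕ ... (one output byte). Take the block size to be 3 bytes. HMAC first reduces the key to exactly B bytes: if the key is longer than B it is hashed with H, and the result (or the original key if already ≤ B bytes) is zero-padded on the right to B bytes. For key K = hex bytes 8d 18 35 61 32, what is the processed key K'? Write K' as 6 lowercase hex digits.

f30000

|K| = 5 > B = 3, so first hash the key.
H(K): XOR 8d⊕18⊕35⊕61⊕32 = f3.
Zero-pad H(K) = f3 to 3 bytes: K' = f3 00 00.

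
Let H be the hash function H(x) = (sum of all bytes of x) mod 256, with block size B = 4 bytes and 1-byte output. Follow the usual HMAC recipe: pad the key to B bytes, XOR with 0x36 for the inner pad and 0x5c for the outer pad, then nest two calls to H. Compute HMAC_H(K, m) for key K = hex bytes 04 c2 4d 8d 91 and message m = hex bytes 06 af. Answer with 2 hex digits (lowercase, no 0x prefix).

Key hex bytes 04 c2 4d 8d 91 is 5 bytes > B = 4, so hash it first: H(key) = 31, then zero-pad to 4 bytes: K' = 31 00 00 00.
K' ⊕ ipad = 07 36 36 36.  K' ⊕ opad = 6d 5c 5c 5c.
Inner input = (K'⊕ipad) ∥ m = 07 36 36 36 ∥ 06 af.
Inner hash: sum = 7+54+54+54+6+175 = 350; mod 256 = 94 → 5e.
Outer input = (K'⊕opad) ∥ inner = 6d 5c 5c 5c ∥ 5e.
Outer hash (tag): sum = 109+92+92+92+94 = 479; mod 256 = 223 → df.

df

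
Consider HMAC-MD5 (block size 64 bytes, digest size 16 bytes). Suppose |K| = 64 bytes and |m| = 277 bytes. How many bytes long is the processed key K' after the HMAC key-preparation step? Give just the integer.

Key is 64 ≤ 64 bytes, zero-padded: |K'| = 64.

64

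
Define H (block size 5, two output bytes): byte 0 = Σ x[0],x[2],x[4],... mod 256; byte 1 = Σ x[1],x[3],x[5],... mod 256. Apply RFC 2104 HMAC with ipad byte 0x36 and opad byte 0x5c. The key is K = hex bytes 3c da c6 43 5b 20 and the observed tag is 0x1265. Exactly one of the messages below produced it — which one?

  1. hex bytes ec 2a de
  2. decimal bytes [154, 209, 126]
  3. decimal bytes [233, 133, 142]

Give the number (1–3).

Key hex bytes 3c da c6 43 5b 20 is 6 bytes > B = 5, so hash it first: H(key) = 5d 3d, then zero-pad to 5 bytes: K' = 5d 3d 00 00 00.
K' ⊕ ipad = 6b 0b 36 36 36; K' ⊕ opad = 01 61 5c 5c 5c.
m1: inner = H(6b 0b 36 36 36 ec 2a de) = 01 0b; tag = H(01 61 5c 5c 5c 01 0b) = c4be
m2: inner = H(6b 0b 36 36 36 9a d1 7e) = a8 59; tag = H(01 61 5c 5c 5c a8 59) = 1265 ← matches
m3: inner = H(6b 0b 36 36 36 e9 85 8e) = 5c b8; tag = H(01 61 5c 5c 5c 5c b8) = 7119

2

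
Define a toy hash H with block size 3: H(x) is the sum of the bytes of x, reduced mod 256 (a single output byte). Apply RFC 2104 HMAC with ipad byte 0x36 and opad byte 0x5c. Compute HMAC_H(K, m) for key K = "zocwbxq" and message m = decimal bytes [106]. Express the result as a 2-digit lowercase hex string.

Key "zocwbxq" = 7a 6f 63 77 62 78 71 is 7 bytes > B = 3, so hash it first: H(key) = 0e, then zero-pad to 3 bytes: K' = 0e 00 00.
K' ⊕ ipad = 38 36 36.  K' ⊕ opad = 52 5c 5c.
Inner input = (K'⊕ipad) ∥ m = 38 36 36 ∥ 6a.
Inner hash: sum = 56+54+54+106 = 270; mod 256 = 14 → 0e.
Outer input = (K'⊕opad) ∥ inner = 52 5c 5c ∥ 0e.
Outer hash (tag): sum = 82+92+92+14 = 280; mod 256 = 24 → 18.

18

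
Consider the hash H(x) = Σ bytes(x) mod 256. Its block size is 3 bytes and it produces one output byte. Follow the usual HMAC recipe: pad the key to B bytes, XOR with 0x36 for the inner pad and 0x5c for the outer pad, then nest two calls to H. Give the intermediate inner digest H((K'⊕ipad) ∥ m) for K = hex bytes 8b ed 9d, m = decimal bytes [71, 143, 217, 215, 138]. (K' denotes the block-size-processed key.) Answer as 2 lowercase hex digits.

53

Key hex bytes 8b ed 9d is exactly B = 3 bytes: K' = 8b ed 9d.
K' ⊕ ipad = bd db ab.
Inner input = bd db ab ∥ 47 8f d9 d7 8a.
Inner hash: sum = 189+219+171+71+143+217+215+138 = 1363; mod 256 = 83 → 53.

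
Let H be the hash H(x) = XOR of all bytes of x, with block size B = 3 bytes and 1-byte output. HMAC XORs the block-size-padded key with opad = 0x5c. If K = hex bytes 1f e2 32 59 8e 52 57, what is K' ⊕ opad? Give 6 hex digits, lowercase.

Key hex bytes 1f e2 32 59 8e 52 57 is 7 bytes > B = 3, so hash it first: H(key) = 1d, then zero-pad to 3 bytes: K' = 1d 00 00.
XOR each byte with 0x5c: 1d⊕5c=41, 00⊕5c=5c, 00⊕5c=5c.

415c5c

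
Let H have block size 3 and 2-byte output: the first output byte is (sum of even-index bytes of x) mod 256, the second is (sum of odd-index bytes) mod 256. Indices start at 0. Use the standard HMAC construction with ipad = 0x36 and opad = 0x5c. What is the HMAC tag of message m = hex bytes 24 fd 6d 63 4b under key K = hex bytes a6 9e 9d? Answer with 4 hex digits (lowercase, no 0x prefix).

3f5d

Key hex bytes a6 9e 9d is exactly B = 3 bytes: K' = a6 9e 9d.
K' ⊕ ipad = 90 a8 ab.  K' ⊕ opad = fa c2 c1.
Inner input = (K'⊕ipad) ∥ m = 90 a8 ab ∥ 24 fd 6d 63 4b.
Inner hash: even-index sum = 667 mod 256 = 155; odd-index sum = 388 mod 256 = 132 → 9b 84.
Outer input = (K'⊕opad) ∥ inner = fa c2 c1 ∥ 9b 84.
Outer hash (tag): even-index sum = 575 mod 256 = 63; odd-index sum = 349 mod 256 = 93 → 3f 5d.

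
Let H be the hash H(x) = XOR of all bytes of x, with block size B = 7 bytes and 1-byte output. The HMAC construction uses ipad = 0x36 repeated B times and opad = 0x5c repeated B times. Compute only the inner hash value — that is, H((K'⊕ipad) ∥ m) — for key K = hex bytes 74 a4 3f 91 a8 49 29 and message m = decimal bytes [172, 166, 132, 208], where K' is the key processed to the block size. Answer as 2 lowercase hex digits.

Key hex bytes 74 a4 3f 91 a8 49 29 is exactly B = 7 bytes: K' = 74 a4 3f 91 a8 49 29.
K' ⊕ ipad = 42 92 09 a7 9e 7f 1f.
Inner input = 42 92 09 a7 9e 7f 1f ∥ ac a6 84 d0.
Inner hash: XOR 42⊕92⊕09⊕a7⊕9e⊕7f⊕1f⊕ac⊕a6⊕84⊕d0 = de.

de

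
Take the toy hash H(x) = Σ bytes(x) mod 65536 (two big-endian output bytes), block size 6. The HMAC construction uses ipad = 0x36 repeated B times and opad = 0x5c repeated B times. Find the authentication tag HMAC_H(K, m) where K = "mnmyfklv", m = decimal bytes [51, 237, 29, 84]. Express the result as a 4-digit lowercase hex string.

02d9

Key "mnmyfklv" = 6d 6e 6d 79 66 6b 6c 76 is 8 bytes > B = 6, so hash it first: H(key) = 03 74, then zero-pad to 6 bytes: K' = 03 74 00 00 00 00.
K' ⊕ ipad = 35 42 36 36 36 36.  K' ⊕ opad = 5f 28 5c 5c 5c 5c.
Inner input = (K'⊕ipad) ∥ m = 35 42 36 36 36 36 ∥ 33 ed 1d 54.
Inner hash: sum = 53+66+54+54+54+54+51+237+29+84 = 736 → 02 e0.
Outer input = (K'⊕opad) ∥ inner = 5f 28 5c 5c 5c 5c ∥ 02 e0.
Outer hash (tag): sum = 95+40+92+92+92+92+2+224 = 729 → 02 d9.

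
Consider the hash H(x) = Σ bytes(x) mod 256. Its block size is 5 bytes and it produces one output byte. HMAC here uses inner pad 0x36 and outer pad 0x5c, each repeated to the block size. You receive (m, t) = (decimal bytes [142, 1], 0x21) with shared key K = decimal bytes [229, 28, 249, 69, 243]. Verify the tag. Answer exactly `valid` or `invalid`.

invalid

Key decimal bytes [229, 28, 249, 69, 243] = e5 1c f9 45 f3 is exactly B = 5 bytes: K' = e5 1c f9 45 f3.
K' ⊕ ipad = d3 2a cf 73 c5; K' ⊕ opad = b9 40 a5 19 af.
Inner hash: sum = 211+42+207+115+197+142+1 = 915; mod 256 = 147 → 93.
Outer hash (recomputed tag): sum = 185+64+165+25+175+147 = 761; mod 256 = 249 → f9.
Recomputed tag = f9; claimed = 21 → mismatch.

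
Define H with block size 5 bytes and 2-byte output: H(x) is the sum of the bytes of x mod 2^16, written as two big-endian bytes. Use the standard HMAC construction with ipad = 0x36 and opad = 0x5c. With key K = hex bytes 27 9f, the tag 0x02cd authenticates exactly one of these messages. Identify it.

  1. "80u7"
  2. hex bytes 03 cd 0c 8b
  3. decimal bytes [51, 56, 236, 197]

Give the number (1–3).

3

Key hex bytes 27 9f is 2 bytes ≤ B = 5; zero-pad to 5 bytes: K' = 27 9f 00 00 00.
K' ⊕ ipad = 11 a9 36 36 36; K' ⊕ opad = 7b c3 5c 5c 5c.
m1: inner = H(11 a9 36 36 36 38 30 75 37) = 02 70; tag = H(7b c3 5c 5c 5c 02 70) = 02c4
m2: inner = H(11 a9 36 36 36 03 cd 0c 8b) = 02 c3; tag = H(7b c3 5c 5c 5c 02 c3) = 0317
m3: inner = H(11 a9 36 36 36 33 38 ec c5) = 03 78; tag = H(7b c3 5c 5c 5c 03 78) = 02cd ← matches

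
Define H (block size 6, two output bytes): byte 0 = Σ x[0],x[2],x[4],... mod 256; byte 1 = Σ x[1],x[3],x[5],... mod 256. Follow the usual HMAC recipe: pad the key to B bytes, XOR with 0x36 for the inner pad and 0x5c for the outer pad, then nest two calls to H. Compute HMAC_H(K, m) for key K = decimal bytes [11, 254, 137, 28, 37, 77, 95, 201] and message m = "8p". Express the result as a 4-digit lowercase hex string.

ce06

Key decimal bytes [11, 254, 137, 28, 37, 77, 95, 201] = 0b fe 89 1c 25 4d 5f c9 is 8 bytes > B = 6, so hash it first: H(key) = 18 30, then zero-pad to 6 bytes: K' = 18 30 00 00 00 00.
K' ⊕ ipad = 2e 06 36 36 36 36.  K' ⊕ opad = 44 6c 5c 5c 5c 5c.
Inner input = (K'⊕ipad) ∥ m = 2e 06 36 36 36 36 ∥ 38 70.
Inner hash: even-index sum = 210 mod 256 = 210; odd-index sum = 226 mod 256 = 226 → d2 e2.
Outer input = (K'⊕opad) ∥ inner = 44 6c 5c 5c 5c 5c ∥ d2 e2.
Outer hash (tag): even-index sum = 462 mod 256 = 206; odd-index sum = 518 mod 256 = 6 → ce 06.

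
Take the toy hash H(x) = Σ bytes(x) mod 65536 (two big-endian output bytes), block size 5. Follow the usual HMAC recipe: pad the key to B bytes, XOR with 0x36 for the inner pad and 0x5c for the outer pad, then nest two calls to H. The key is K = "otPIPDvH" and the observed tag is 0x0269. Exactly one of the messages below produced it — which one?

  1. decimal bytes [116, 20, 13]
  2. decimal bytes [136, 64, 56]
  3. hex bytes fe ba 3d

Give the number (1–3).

1

Key "otPIPDvH" = 6f 74 50 49 50 44 76 48 is 8 bytes > B = 5, so hash it first: H(key) = 02 ce, then zero-pad to 5 bytes: K' = 02 ce 00 00 00.
K' ⊕ ipad = 34 f8 36 36 36; K' ⊕ opad = 5e 92 5c 5c 5c.
m1: inner = H(34 f8 36 36 36 74 14 0d) = 02 63; tag = H(5e 92 5c 5c 5c 02 63) = 0269 ← matches
m2: inner = H(34 f8 36 36 36 88 40 38) = 02 ce; tag = H(5e 92 5c 5c 5c 02 ce) = 02d4
m3: inner = H(34 f8 36 36 36 fe ba 3d) = 03 c3; tag = H(5e 92 5c 5c 5c 03 c3) = 02ca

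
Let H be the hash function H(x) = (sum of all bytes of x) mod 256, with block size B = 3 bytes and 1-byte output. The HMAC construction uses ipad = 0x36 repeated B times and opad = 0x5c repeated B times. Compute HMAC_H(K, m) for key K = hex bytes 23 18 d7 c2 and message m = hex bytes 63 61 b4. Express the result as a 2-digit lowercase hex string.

06

Key hex bytes 23 18 d7 c2 is 4 bytes > B = 3, so hash it first: H(key) = d4, then zero-pad to 3 bytes: K' = d4 00 00.
K' ⊕ ipad = e2 36 36.  K' ⊕ opad = 88 5c 5c.
Inner input = (K'⊕ipad) ∥ m = e2 36 36 ∥ 63 61 b4.
Inner hash: sum = 226+54+54+99+97+180 = 710; mod 256 = 198 → c6.
Outer input = (K'⊕opad) ∥ inner = 88 5c 5c ∥ c6.
Outer hash (tag): sum = 136+92+92+198 = 518; mod 256 = 6 → 06.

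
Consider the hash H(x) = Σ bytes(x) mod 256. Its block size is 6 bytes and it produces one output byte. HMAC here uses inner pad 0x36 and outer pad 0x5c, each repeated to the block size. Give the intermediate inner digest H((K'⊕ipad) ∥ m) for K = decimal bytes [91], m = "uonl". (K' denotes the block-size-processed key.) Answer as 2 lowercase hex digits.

39

Key decimal bytes [91] = 5b is 1 byte ≤ B = 6; zero-pad to 6 bytes: K' = 5b 00 00 00 00 00.
K' ⊕ ipad = 6d 36 36 36 36 36.
Inner input = 6d 36 36 36 36 36 ∥ 75 6f 6e 6c.
Inner hash: sum = 109+54+54+54+54+54+117+111+110+108 = 825; mod 256 = 57 → 39.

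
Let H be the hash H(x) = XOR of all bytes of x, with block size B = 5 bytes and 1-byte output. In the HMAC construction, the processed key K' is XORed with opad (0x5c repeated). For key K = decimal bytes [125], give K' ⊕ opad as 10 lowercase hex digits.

Key decimal bytes [125] = 7d is 1 byte ≤ B = 5; zero-pad to 5 bytes: K' = 7d 00 00 00 00.
XOR each byte with 0x5c: 7d⊕5c=21, 00⊕5c=5c, 00⊕5c=5c, 00⊕5c=5c, 00⊕5c=5c.

215c5c5c5c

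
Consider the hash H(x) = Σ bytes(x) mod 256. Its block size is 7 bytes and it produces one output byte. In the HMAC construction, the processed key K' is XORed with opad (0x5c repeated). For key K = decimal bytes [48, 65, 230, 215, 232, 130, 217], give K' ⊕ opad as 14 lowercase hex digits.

Key decimal bytes [48, 65, 230, 215, 232, 130, 217] = 30 41 e6 d7 e8 82 d9 is exactly B = 7 bytes: K' = 30 41 e6 d7 e8 82 d9.
XOR each byte with 0x5c: 30⊕5c=6c, 41⊕5c=1d, e6⊕5c=ba, d7⊕5c=8b, e8⊕5c=b4, 82⊕5c=de, d9⊕5c=85.

6c1dba8bb4de85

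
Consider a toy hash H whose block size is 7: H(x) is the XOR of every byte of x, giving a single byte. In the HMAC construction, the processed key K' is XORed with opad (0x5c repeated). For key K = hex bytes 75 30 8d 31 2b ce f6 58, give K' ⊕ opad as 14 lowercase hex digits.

ee5c5c5c5c5c5c

Key hex bytes 75 30 8d 31 2b ce f6 58 is 8 bytes > B = 7, so hash it first: H(key) = b2, then zero-pad to 7 bytes: K' = b2 00 00 00 00 00 00.
XOR each byte with 0x5c: b2⊕5c=ee, 00⊕5c=5c, 00⊕5c=5c, 00⊕5c=5c, 00⊕5c=5c, 00⊕5c=5c, 00⊕5c=5c.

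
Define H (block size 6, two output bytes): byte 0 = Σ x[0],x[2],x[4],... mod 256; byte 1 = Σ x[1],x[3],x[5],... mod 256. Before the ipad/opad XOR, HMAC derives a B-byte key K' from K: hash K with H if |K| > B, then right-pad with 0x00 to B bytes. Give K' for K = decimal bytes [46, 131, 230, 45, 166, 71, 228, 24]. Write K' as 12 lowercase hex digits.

|K| = 8 > B = 6, so first hash the key.
H(K): even-index sum = 670 mod 256 = 158; odd-index sum = 271 mod 256 = 15 → 9e 0f.
Zero-pad H(K) = 9e 0f to 6 bytes: K' = 9e 0f 00 00 00 00.

9e0f00000000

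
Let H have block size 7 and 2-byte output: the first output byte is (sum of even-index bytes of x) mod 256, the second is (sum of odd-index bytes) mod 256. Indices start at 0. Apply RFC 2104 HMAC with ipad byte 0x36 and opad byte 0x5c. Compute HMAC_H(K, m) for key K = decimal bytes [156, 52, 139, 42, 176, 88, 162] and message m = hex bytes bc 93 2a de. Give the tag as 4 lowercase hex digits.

f3d4

Key decimal bytes [156, 52, 139, 42, 176, 88, 162] = 9c 34 8b 2a b0 58 a2 is exactly B = 7 bytes: K' = 9c 34 8b 2a b0 58 a2.
K' ⊕ ipad = aa 02 bd 1c 86 6e 94.  K' ⊕ opad = c0 68 d7 76 ec 04 fe.
Inner input = (K'⊕ipad) ∥ m = aa 02 bd 1c 86 6e 94 ∥ bc 93 2a de.
Inner hash: even-index sum = 1010 mod 256 = 242; odd-index sum = 370 mod 256 = 114 → f2 72.
Outer input = (K'⊕opad) ∥ inner = c0 68 d7 76 ec 04 fe ∥ f2 72.
Outer hash (tag): even-index sum = 1011 mod 256 = 243; odd-index sum = 468 mod 256 = 212 → f3 d4.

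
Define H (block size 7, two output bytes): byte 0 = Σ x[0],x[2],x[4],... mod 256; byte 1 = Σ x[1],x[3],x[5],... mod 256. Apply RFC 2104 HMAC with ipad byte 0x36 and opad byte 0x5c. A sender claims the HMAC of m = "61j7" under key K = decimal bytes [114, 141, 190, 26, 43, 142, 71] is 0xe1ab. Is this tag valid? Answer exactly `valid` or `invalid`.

Key decimal bytes [114, 141, 190, 26, 43, 142, 71] = 72 8d be 1a 2b 8e 47 is exactly B = 7 bytes: K' = 72 8d be 1a 2b 8e 47.
K' ⊕ ipad = 44 bb 88 2c 1d b8 71; K' ⊕ opad = 2e d1 e2 46 77 d2 1b.
Inner hash: even-index sum = 450 mod 256 = 194; odd-index sum = 575 mod 256 = 63 → c2 3f.
Outer hash (recomputed tag): even-index sum = 481 mod 256 = 225; odd-index sum = 683 mod 256 = 171 → e1 ab.
Recomputed tag = e1ab; claimed = e1ab → match.

valid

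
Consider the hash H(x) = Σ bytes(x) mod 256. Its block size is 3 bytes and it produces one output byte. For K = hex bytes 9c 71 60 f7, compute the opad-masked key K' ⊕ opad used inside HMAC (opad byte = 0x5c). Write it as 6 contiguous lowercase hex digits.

Key hex bytes 9c 71 60 f7 is 4 bytes > B = 3, so hash it first: H(key) = 64, then zero-pad to 3 bytes: K' = 64 00 00.
XOR each byte with 0x5c: 64⊕5c=38, 00⊕5c=5c, 00⊕5c=5c.

385c5c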